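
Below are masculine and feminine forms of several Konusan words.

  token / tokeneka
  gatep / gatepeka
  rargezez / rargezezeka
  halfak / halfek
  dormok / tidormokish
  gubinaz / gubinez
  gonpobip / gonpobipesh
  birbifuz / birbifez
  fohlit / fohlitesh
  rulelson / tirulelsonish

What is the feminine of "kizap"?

kizep

gonpobip and gatep both end in -p yet inflect differently (gonpobipesh, gatepeka), so the final letter is not what conditions the rule; the last vowel is.
"kizap" has last vowel 'a'. The stems whose last vowel is 'a' (halfak → halfek, gubinaz → gubinez) change the last vowel to 'e'.
So kizap → kizep.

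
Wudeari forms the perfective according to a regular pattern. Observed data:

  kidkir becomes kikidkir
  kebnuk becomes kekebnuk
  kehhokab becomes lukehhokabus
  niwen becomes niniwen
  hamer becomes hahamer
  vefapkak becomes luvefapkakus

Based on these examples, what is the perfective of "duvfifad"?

luduvfifadus

"duvfifad" has 3 vowels. The stems with 3 vowels (vefapkak → luvefapkakus, kehhokab → lukehhokabus) add lu- … -us around the stem.
So duvfifad → luduvfifadus.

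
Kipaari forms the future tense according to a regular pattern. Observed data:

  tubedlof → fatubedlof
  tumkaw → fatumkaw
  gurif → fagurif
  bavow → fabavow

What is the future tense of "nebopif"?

Every pair shown (tubedlof → fatubedlof, tumkaw → fatumkaw, gurif → fagurif, …) follows the same rule: add the prefix fa-.
So nebopif → fanebopif.

fanebopif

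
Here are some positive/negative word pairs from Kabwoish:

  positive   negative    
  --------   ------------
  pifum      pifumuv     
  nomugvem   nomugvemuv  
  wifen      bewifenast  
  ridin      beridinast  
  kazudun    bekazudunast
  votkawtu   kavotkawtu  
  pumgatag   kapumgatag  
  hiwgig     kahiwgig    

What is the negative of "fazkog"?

kazudun and pifum both have last vowel 'u' yet inflect differently (bekazudunast, pifumuv), so the last vowel is not what conditions the rule; the final letter is.
"fazkog" ends in -g. The stems ending in -g (hiwgig → kahiwgig, pumgatag → kapumgatag) add the prefix ka-.
So fazkog → kafazkog.

kafazkog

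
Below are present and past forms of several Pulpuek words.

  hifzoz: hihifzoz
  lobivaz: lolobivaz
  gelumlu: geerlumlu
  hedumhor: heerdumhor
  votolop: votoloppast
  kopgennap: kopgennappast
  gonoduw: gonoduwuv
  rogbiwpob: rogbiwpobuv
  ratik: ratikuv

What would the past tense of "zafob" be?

hifzoz and hedumhor both have last vowel 'o' yet inflect differently (hihifzoz, heerdumhor), so the last vowel is not what conditions the rule; the final letter is.
"zafob" ends in -b. The one such stem in the data (rogbiwpob → rogbiwpobuv) adds -uv, so the same rule applies.
The other patterns: stems ending in -z repeat the first consonant+vowel as a prefix; stems ending in -r or -u insert -er- after the first vowel; stems ending in -p double the final consonant and add -ast.
So zafob → zafobuv.

zafobuv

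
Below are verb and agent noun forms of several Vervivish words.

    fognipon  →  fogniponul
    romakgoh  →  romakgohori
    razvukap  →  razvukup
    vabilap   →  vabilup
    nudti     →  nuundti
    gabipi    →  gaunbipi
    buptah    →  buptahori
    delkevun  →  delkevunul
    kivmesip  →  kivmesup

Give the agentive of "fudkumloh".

fudkumlohori

gabipi and kivmesip both have last vowel 'i' yet inflect differently (gaunbipi, kivmesup), so the last vowel is not what conditions the rule; the final letter is.
"fudkumloh" ends in -h. The stems ending in -h (buptah → buptahori, romakgoh → romakgohori) add -ori.
So fudkumloh → fudkumlohori.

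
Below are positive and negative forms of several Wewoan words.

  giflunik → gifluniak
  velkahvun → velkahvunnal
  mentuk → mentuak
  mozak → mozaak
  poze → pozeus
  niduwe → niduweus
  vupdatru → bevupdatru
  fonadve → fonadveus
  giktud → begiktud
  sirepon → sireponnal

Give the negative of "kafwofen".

mentuk and vupdatru both have last vowel 'u' yet inflect differently (mentuak, bevupdatru), so the last vowel is not what conditions the rule; the final letter is.
"kafwofen" ends in -n. The stems ending in -n (sirepon → sireponnal, velkahvun → velkahvunnal) double the final consonant and add -al.
The other patterns: stems ending in -e add -us; stems ending in -k drop the final letter and add -ak; stems ending in -d or -u add the prefix be-.
So kafwofen → kafwofennal.

kafwofennal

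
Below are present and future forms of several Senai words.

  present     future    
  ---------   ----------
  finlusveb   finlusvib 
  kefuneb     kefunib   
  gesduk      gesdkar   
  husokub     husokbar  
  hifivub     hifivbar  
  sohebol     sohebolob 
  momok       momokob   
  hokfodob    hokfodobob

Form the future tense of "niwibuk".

finlusveb and husokub both end in -b yet inflect differently (finlusvib, husokbar), so the final letter is not what conditions the rule; the last vowel is.
"niwibuk" has last vowel 'u'. The stems whose last vowel is 'u' (gesduk → gesdkar, husokub → husokbar, hifivub → hifivbar) delete the last vowel and add -ar.
So niwibuk → niwibkar.

niwibkar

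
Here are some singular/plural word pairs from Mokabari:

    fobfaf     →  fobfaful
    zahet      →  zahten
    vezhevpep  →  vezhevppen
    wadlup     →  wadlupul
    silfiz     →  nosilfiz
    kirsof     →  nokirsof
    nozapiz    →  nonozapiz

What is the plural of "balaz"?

kirsof and fobfaf both end in -f yet inflect differently (nokirsof, fobfaful), so the final letter is not what conditions the rule; the last vowel is.
"balaz" has last vowel 'a'. The one such stem in the data (fobfaf → fobfaful) adds -ul, so the same rule applies.
The other patterns: stems whose last vowel is 'i' or 'o' add the prefix no-; stems whose last vowel is 'e' delete the last vowel and add -en.
So balaz → balazul.

balazul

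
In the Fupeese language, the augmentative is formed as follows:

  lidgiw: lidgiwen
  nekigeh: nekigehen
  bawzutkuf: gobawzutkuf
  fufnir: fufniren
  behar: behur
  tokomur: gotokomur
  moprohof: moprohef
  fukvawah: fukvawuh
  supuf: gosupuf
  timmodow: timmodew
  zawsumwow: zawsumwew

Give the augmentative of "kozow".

kozew

fufnir and tokomur both end in -r yet inflect differently (fufniren, gotokomur), so the final letter is not what conditions the rule; the last vowel is.
"kozow" has last vowel 'o'. The stems whose last vowel is 'o' (moprohof → moprohef, zawsumwow → zawsumwew, timmodow → timmodew) change the last vowel to 'e'.
The other patterns: stems whose last vowel is 'e' or 'i' add -en; stems whose last vowel is 'u' add the prefix go-; stems whose last vowel is 'a' change the last vowel to 'u'.
So kozow → kozew.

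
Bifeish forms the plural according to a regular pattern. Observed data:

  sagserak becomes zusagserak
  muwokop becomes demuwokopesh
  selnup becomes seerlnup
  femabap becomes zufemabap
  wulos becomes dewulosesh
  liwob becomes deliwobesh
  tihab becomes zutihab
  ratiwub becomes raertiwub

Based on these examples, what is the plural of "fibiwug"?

"fibiwug" has last vowel 'u'. The stems whose last vowel is 'u' (selnup → seerlnup, ratiwub → raertiwub) insert -er- after the first vowel.
The other patterns: stems whose last vowel is 'o' add de- … -esh around the stem; stems whose last vowel is 'a' add the prefix zu-.
So fibiwug → fierbiwug.

fierbiwug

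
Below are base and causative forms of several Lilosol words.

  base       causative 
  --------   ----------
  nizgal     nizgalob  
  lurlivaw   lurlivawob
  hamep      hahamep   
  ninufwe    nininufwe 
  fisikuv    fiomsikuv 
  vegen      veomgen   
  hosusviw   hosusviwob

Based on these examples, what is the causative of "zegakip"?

ninufwe and vegen both have last vowel 'e' yet inflect differently (nininufwe, veomgen), so the last vowel is not what conditions the rule; the final letter is.
"zegakip" ends in -p. The one such stem in the data (hamep → hahamep) repeats the first consonant+vowel as a prefix (as does ninufwe), so the same rule applies.
The other patterns: stems ending in -l or -w add -ob; stems ending in -n or -v insert -om- after the first vowel.
So zegakip → zezegakip.

zezegakip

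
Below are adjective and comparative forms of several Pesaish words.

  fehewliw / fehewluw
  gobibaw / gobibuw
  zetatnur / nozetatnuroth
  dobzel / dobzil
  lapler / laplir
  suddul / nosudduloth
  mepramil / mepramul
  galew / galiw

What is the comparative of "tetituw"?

zetatnur and lapler both end in -r yet inflect differently (nozetatnuroth, laplir), so the final letter is not what conditions the rule; the last vowel is.
"tetituw" has last vowel 'u'. The stems whose last vowel is 'u' (suddul → nosudduloth, zetatnur → nozetatnuroth) add no- … -oth around the stem.
The other patterns: stems whose last vowel is 'e' change the last vowel to 'i'; stems whose last vowel is 'a' or 'i' change the last vowel to 'u'.
So tetituw → notetituwoth.

notetituwoth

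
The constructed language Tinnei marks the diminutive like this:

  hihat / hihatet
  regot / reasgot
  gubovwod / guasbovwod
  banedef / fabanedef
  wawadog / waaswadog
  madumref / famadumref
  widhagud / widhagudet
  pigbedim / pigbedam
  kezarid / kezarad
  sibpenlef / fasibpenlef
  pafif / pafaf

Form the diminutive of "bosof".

"bosof" has last vowel 'o'. The stems whose last vowel is 'o' (regot → reasgot, gubovwod → guasbovwod, wawadog → waaswadog) insert -as- after the first vowel.
The other patterns: stems whose last vowel is 'a' or 'u' add -et; stems whose last vowel is 'i' change the last vowel to 'a'; stems whose last vowel is 'e' add the prefix fa-.
So bosof → boassof.

boassof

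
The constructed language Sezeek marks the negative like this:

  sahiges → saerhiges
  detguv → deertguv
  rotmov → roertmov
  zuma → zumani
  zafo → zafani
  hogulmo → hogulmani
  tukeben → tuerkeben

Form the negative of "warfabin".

zafo and rotmov both have last vowel 'o' yet inflect differently (zafani, roertmov), so the last vowel is not what conditions the rule; whether the stem ends in a vowel or a consonant is.
"warfabin" ends in a consonant. The stems ending in a consonant (detguv → deertguv, tukeben → tuerkeben, rotmov → roertmov) insert -er- after the first vowel.
The other pattern: stems ending in a vowel drop the final letter and add -ani.
So warfabin → waerrfabin.

waerrfabin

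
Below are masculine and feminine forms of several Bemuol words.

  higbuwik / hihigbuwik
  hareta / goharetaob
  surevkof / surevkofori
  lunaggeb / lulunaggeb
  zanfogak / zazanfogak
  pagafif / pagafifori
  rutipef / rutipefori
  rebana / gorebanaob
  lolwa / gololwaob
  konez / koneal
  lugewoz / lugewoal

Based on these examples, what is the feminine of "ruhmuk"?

ruruhmuk

surevkof and lugewoz both have last vowel 'o' yet inflect differently (surevkofori, lugewoal), so the last vowel is not what conditions the rule; the final letter is.
"ruhmuk" ends in -k. The stems ending in -k (zanfogak → zazanfogak, higbuwik → hihigbuwik) repeat the first consonant+vowel as a prefix.
So ruhmuk → ruruhmuk.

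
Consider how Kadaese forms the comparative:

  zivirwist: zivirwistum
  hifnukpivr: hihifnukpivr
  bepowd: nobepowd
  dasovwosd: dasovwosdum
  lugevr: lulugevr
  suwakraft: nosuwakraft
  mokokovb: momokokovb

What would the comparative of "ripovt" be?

riripovt

dasovwosd and bepowd both end in -d yet inflect differently (dasovwosdum, nobepowd), so the final letter is not what conditions the rule; the second-to-last letter is.
"ripovt" has second-to-last letter 'v'. The stems whose second-to-last letter is 'v' (mokokovb → momokokovb, lugevr → lulugevr, hifnukpivr → hihifnukpivr) repeat the first consonant+vowel as a prefix.
The other patterns: stems whose second-to-last letter is 's' add -um; stems whose second-to-last letter is 'f' or 'w' add the prefix no-.
So ripovt → riripovt.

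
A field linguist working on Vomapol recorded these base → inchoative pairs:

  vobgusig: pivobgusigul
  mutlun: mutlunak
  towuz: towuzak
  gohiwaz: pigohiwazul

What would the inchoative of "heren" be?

towuz and gohiwaz both end in -z yet inflect differently (towuzak, pigohiwazul), so the final letter is not what conditions the rule; the number of vowels is.
"heren" has 2 vowels. The stems with 2 vowels (mutlun → mutlunak, towuz → towuzak) add -ak.
The other pattern: stems with 3 vowels add pi- … -ul around the stem.
So heren → herenak.

herenak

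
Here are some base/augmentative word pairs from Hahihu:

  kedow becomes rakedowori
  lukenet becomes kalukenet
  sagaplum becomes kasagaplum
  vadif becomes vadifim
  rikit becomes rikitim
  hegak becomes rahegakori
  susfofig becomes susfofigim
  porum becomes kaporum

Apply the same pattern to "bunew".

kabunew

rikit and lukenet both end in -t yet inflect differently (rikitim, kalukenet), so the final letter is not what conditions the rule; the last vowel is.
"bunew" has last vowel 'e'. The one such stem in the data (lukenet → kalukenet) adds the prefix ka-, so the same rule applies.
So bunew → kabunew.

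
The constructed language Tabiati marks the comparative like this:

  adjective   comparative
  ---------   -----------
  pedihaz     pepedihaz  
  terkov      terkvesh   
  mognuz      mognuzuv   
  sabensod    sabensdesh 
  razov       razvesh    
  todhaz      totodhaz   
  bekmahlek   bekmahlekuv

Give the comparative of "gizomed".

gizomeduv

mognuz and pedihaz both end in -z yet inflect differently (mognuzuv, pepedihaz), so the final letter is not what conditions the rule; the last vowel is.
"gizomed" has last vowel 'e'. The one such stem in the data (bekmahlek → bekmahlekuv) adds -uv, so the same rule applies.
The other patterns: stems whose last vowel is 'o' delete the last vowel and add -esh; stems whose last vowel is 'a' repeat the first consonant+vowel as a prefix.
So gizomed → gizomeduv.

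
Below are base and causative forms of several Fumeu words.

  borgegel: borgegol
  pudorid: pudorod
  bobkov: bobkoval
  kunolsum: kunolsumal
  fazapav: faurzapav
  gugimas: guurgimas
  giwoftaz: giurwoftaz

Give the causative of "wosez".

wosoz

bobkov and fazapav both end in -v yet inflect differently (bobkoval, faurzapav), so the final letter is not what conditions the rule; the last vowel is.
"wosez" has last vowel 'e'. The one such stem in the data (borgegel → borgegol) changes the last vowel to 'o' (as does pudorid), so the same rule applies.
The other patterns: stems whose last vowel is 'o' or 'u' add -al; stems whose last vowel is 'a' insert -ur- after the first vowel.
So wosez → wosoz.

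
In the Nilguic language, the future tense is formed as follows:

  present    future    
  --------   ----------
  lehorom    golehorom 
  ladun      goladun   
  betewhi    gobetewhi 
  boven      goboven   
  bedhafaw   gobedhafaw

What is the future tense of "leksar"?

Every pair shown (lehorom → golehorom, ladun → goladun, betewhi → gobetewhi, …) follows the same rule: add the prefix go-.
So leksar → goleksar.

goleksar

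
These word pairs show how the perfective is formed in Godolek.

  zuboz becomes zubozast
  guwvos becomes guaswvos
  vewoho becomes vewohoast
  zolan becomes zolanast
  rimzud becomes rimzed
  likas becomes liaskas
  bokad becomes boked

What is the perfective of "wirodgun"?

bokad and likas both have last vowel 'a' yet inflect differently (boked, liaskas), so the last vowel is not what conditions the rule; the final letter is.
"wirodgun" ends in -n. The one such stem in the data (zolan → zolanast) adds -ast, so the same rule applies.
The other patterns: stems ending in -d change the last vowel to 'e'; stems ending in -s insert -as- after the first vowel.
So wirodgun → wirodgunast.

wirodgunast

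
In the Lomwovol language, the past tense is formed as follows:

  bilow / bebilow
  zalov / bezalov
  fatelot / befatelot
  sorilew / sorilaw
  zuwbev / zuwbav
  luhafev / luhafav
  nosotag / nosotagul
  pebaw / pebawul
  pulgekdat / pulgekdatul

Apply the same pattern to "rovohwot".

"rovohwot" has last vowel 'o'. The stems whose last vowel is 'o' (bilow → bebilow, zalov → bezalov, fatelot → befatelot) add the prefix be-.
So rovohwot → berovohwot.

berovohwot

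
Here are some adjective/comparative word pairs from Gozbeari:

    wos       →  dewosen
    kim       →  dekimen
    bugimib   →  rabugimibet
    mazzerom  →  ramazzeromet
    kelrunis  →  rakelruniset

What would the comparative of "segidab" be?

rasegidabet

kim and mazzerom both end in -m yet inflect differently (dekimen, ramazzeromet), so the final letter is not what conditions the rule; the number of vowels is.
"segidab" has 3 vowels. The stems with 3 vowels (bugimib → rabugimibet, mazzerom → ramazzeromet, kelrunis → rakelruniset) add ra- … -et around the stem.
The other pattern: stems with 1 vowel add de- … -en around the stem.
So segidab → rasegidabet.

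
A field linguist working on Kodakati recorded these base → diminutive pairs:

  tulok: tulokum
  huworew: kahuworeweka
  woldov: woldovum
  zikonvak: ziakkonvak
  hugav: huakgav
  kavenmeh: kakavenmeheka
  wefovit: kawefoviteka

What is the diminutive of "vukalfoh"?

tulok and zikonvak both end in -k yet inflect differently (tulokum, ziakkonvak), so the final letter is not what conditions the rule; the last vowel is.
"vukalfoh" has last vowel 'o'. The stems whose last vowel is 'o' (woldov → woldovum, tulok → tulokum) add -um.
So vukalfoh → vukalfohum.

vukalfohum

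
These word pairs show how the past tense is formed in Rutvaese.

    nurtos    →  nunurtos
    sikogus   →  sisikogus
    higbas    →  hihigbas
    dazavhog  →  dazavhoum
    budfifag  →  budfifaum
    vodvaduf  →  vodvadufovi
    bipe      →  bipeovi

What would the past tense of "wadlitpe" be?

nurtos and dazavhog both have last vowel 'o' yet inflect differently (nunurtos, dazavhoum), so the last vowel is not what conditions the rule; the final letter is.
"wadlitpe" ends in -e. The one such stem in the data (bipe → bipeovi) adds -ovi, so the same rule applies.
The other patterns: stems ending in -s repeat the first consonant+vowel as a prefix; stems ending in -g drop the final letter and add -um.
So wadlitpe → wadlitpeovi.

wadlitpeovi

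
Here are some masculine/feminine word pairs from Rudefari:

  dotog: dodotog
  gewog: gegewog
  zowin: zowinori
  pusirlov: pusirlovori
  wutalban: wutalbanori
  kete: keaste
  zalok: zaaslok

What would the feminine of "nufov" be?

"nufov" ends in -v. The one such stem in the data (pusirlov → pusirlovori) adds -ori, so the same rule applies.
So nufov → nufovori.

nufovori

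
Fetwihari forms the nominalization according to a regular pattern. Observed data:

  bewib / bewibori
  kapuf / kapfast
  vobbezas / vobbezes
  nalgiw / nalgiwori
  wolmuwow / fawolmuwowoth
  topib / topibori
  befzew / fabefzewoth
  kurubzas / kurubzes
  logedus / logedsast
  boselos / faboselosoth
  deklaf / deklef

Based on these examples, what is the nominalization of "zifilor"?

fazifiloroth

kapuf and deklaf both end in -f yet inflect differently (kapfast, deklef), so the final letter is not what conditions the rule; the last vowel is.
"zifilor" has last vowel 'o'. The stems whose last vowel is 'o' (boselos → faboselosoth, wolmuwow → fawolmuwowoth) add fa- … -oth around the stem.
So zifilor → fazifiloroth.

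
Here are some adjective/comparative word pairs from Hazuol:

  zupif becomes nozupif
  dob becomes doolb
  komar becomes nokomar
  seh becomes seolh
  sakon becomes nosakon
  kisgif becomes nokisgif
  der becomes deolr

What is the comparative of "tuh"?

der and komar both end in -r yet inflect differently (deolr, nokomar), so the final letter is not what conditions the rule; the number of vowels is.
"tuh" has 1 vowel. The stems with 1 vowel (dob → doolb, seh → seolh, der → deolr) insert -ol- after the first vowel.
So tuh → tuolh.

tuolh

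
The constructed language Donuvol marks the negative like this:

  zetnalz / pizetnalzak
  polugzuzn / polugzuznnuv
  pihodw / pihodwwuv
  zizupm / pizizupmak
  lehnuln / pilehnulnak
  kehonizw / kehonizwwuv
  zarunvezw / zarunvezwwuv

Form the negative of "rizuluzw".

rizuluzwwuv

polugzuzn and lehnuln both end in -n yet inflect differently (polugzuznnuv, pilehnulnak), so the final letter is not what conditions the rule; the second-to-last letter is.
"rizuluzw" has second-to-last letter 'z'. The stems whose second-to-last letter is 'z' (kehonizw → kehonizwwuv, zarunvezw → zarunvezwwuv, polugzuzn → polugzuznnuv) double the final consonant and add -uv.
So rizuluzw → rizuluzwwuv.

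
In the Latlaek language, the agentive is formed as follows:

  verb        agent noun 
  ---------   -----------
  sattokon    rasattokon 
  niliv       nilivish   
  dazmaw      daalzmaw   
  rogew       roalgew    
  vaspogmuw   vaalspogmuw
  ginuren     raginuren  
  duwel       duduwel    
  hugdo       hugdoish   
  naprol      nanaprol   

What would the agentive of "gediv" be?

"gediv" ends in -v. The one such stem in the data (niliv → nilivish) adds -ish, so the same rule applies.
The other patterns: stems ending in -l repeat the first consonant+vowel as a prefix; stems ending in -n add the prefix ra-; stems ending in -w insert -al- after the first vowel.
So gediv → gedivish.

gedivish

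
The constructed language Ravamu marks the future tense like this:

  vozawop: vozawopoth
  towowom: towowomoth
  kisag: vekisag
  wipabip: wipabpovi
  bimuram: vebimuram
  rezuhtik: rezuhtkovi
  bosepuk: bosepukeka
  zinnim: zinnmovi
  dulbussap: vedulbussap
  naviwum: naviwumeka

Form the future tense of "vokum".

"vokum" has last vowel 'u'. The stems whose last vowel is 'u' (bosepuk → bosepukeka, naviwum → naviwumeka) add -eka.
So vokum → vokumeka.

vokumeka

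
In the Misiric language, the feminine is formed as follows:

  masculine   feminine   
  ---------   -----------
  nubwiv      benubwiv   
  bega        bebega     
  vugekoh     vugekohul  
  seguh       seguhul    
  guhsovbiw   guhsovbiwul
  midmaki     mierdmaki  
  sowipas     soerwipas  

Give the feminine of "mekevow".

nubwiv and guhsovbiw both have last vowel 'i' yet inflect differently (benubwiv, guhsovbiwul), so the last vowel is not what conditions the rule; the final letter is.
"mekevow" ends in -w. The one such stem in the data (guhsovbiw → guhsovbiwul) adds -ul, so the same rule applies.
The other patterns: stems ending in -a or -v add the prefix be-; stems ending in -i or -s insert -er- after the first vowel.
So mekevow → mekevowul.

mekevowul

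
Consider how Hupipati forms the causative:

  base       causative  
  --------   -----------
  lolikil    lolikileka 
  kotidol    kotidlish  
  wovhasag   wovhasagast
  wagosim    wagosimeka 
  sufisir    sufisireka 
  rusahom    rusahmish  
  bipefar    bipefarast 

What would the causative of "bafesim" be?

bafesimeka

wagosim and rusahom both end in -m yet inflect differently (wagosimeka, rusahmish), so the final letter is not what conditions the rule; the last vowel is.
"bafesim" has last vowel 'i'. The stems whose last vowel is 'i' (wagosim → wagosimeka, sufisir → sufisireka, lolikil → lolikileka) add -eka.
So bafesim → bafesimeka.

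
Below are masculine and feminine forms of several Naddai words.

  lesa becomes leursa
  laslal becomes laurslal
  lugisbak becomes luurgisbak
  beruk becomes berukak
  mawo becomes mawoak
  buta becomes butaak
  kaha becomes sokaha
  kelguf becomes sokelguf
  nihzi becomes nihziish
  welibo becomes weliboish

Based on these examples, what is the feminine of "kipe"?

sokipe

lugisbak and beruk both end in -k yet inflect differently (luurgisbak, berukak), so the final letter is not what conditions the rule; the first letter is.
"kipe" begins with k-. The stems beginning with k- (kaha → sokaha, kelguf → sokelguf) add the prefix so-.
The other patterns: stems beginning with l- insert -ur- after the first vowel; stems beginning with b- or m- add -ak; stems beginning with n- or w- add -ish.
So kipe → sokipe.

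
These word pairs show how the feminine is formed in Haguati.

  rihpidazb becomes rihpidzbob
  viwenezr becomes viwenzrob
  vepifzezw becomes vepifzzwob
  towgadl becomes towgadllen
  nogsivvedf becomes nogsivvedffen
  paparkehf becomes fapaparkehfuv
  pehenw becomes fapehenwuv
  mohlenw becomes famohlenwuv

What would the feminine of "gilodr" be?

"gilodr" has second-to-last letter 'd'. The stems whose second-to-last letter is 'd' (towgadl → towgadllen, nogsivvedf → nogsivvedffen) double the final consonant and add -en.
The other patterns: stems whose second-to-last letter is 'z' delete the last vowel and add -ob; stems whose second-to-last letter is 'h' or 'n' add fa- … -uv around the stem.
So gilodr → gilodrren.

gilodrren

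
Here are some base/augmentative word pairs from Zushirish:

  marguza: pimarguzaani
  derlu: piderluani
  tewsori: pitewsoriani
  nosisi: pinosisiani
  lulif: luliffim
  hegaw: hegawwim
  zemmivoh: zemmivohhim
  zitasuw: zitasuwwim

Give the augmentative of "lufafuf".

lufafuffim

tewsori and lulif both have last vowel 'i' yet inflect differently (pitewsoriani, luliffim), so the last vowel is not what conditions the rule; whether the stem ends in a vowel or a consonant is.
"lufafuf" ends in a consonant. The stems ending in a consonant (lulif → luliffim, hegaw → hegawwim, zemmivoh → zemmivohhim) double the final consonant and add -im.
The other pattern: stems ending in a vowel add pi- … -ani around the stem.
So lufafuf → lufafuffim.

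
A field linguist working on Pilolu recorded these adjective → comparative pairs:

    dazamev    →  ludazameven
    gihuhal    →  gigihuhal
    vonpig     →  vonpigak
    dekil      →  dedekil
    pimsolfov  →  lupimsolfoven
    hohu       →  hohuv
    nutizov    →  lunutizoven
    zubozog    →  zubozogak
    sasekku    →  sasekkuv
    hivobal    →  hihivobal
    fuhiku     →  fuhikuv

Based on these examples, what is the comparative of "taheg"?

"taheg" ends in -g. The stems ending in -g (zubozog → zubozogak, vonpig → vonpigak) add -ak.
So taheg → tahegak.

tahegak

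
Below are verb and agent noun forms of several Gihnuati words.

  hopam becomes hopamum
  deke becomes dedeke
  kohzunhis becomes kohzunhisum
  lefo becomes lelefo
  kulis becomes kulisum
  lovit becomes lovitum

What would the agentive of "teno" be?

lefo and lovit both begin with l- yet inflect differently (lelefo, lovitum), so the first letter is not what conditions the rule; whether the stem ends in a vowel or a consonant is.
"teno" ends in a vowel. The stems ending in a vowel (deke → dedeke, lefo → lelefo) repeat the first consonant+vowel as a prefix.
The other pattern: stems ending in a consonant add -um.
So teno → teteno.

teteno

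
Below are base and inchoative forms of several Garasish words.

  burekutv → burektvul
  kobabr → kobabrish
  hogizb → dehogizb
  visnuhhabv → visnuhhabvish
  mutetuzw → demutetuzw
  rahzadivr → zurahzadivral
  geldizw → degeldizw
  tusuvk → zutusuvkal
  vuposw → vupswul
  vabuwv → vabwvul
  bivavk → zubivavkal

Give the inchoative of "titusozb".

detitusozb

"titusozb" has second-to-last letter 'z'. The stems whose second-to-last letter is 'z' (geldizw → degeldizw, mutetuzw → demutetuzw, hogizb → dehogizb) add the prefix de-.
The other patterns: stems whose second-to-last letter is 'v' add zu- … -al around the stem; stems whose second-to-last letter is 'b' add -ish; stems whose second-to-last letter is 's', 't' or 'w' delete the last vowel and add -ul.
So titusozb → detitusozb.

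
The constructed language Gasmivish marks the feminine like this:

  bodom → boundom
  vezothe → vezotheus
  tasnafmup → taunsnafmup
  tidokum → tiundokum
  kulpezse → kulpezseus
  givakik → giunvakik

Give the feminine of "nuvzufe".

nuvzufeus

kulpezse and tidokum both have 3 vowels yet inflect differently (kulpezseus, tiundokum), so the number of vowels is not what conditions the rule; the final letter is.
"nuvzufe" ends in -e. The stems ending in -e (kulpezse → kulpezseus, vezothe → vezotheus) add -us.
The other pattern: stems ending in -k, -m or -p insert -un- after the first vowel.
So nuvzufe → nuvzufeus.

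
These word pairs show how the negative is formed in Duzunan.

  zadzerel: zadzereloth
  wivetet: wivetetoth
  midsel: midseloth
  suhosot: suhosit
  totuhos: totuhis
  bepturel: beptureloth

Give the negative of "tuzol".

tuzil

wivetet and suhosot both end in -t yet inflect differently (wivetetoth, suhosit), so the final letter is not what conditions the rule; the last vowel is.
"tuzol" has last vowel 'o'. The stems whose last vowel is 'o' (totuhos → totuhis, suhosot → suhosit) change the last vowel to 'i'.
So tuzol → tuzil.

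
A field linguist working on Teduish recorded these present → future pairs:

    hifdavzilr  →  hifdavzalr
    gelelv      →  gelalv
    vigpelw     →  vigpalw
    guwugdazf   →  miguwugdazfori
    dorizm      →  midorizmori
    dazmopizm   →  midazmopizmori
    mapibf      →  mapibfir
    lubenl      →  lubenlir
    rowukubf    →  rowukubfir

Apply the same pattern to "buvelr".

guwugdazf and mapibf both end in -f yet inflect differently (miguwugdazfori, mapibfir), so the final letter is not what conditions the rule; the second-to-last letter is.
"buvelr" has second-to-last letter 'l'. The stems whose second-to-last letter is 'l' (hifdavzilr → hifdavzalr, gelelv → gelalv, vigpelw → vigpalw) change the last vowel to 'a'.
The other patterns: stems whose second-to-last letter is 'z' add mi- … -ori around the stem; stems whose second-to-last letter is 'b' or 'n' add -ir.
So buvelr → buvalr.

buvalr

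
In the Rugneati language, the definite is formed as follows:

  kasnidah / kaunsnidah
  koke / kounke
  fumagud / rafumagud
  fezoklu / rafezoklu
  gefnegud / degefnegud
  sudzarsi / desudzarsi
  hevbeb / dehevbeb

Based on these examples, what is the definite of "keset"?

keunset

fumagud and gefnegud both end in -d yet inflect differently (rafumagud, degefnegud), so the final letter is not what conditions the rule; the first letter is.
"keset" begins with k-. The stems beginning with k- (kasnidah → kaunsnidah, koke → kounke) insert -un- after the first vowel.
The other patterns: stems beginning with f- add the prefix ra-; stems beginning with g-, h- or s- add the prefix de-.
So keset → keunset.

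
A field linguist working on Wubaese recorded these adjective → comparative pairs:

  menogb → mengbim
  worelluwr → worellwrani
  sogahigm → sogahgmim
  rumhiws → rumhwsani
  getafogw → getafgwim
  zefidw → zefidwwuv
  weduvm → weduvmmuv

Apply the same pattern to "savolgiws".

savolgwsani

"savolgiws" has second-to-last letter 'w'. The stems whose second-to-last letter is 'w' (rumhiws → rumhwsani, worelluwr → worellwrani) delete the last vowel and add -ani.
So savolgiws → savolgwsani.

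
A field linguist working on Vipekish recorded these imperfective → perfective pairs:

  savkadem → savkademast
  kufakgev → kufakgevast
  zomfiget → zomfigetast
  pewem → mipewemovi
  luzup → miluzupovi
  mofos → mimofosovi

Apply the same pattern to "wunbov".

miwunbovovi

savkadem and pewem both end in -m yet inflect differently (savkademast, mipewemovi), so the final letter is not what conditions the rule; the number of vowels is.
"wunbov" has 2 vowels. The stems with 2 vowels (pewem → mipewemovi, luzup → miluzupovi, mofos → mimofosovi) add mi- … -ovi around the stem.
The other pattern: stems with 3 vowels add -ast.
So wunbov → miwunbovovi.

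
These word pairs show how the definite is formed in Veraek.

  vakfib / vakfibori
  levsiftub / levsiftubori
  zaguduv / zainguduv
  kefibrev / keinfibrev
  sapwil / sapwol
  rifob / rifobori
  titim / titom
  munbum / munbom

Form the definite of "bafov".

zaguduv and levsiftub both have last vowel 'u' yet inflect differently (zainguduv, levsiftubori), so the last vowel is not what conditions the rule; the final letter is.
"bafov" ends in -v. The stems ending in -v (zaguduv → zainguduv, kefibrev → keinfibrev) insert -in- after the first vowel.
So bafov → bainfov.

bainfov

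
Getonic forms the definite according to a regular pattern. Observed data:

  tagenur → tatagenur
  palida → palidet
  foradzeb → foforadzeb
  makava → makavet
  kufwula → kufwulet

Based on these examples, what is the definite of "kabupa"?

kabupet

palida and tagenur both have 3 vowels yet inflect differently (palidet, tatagenur), so the number of vowels is not what conditions the rule; the final letter is.
"kabupa" ends in -a. The stems ending in -a (palida → palidet, kufwula → kufwulet, makava → makavet) drop the final letter and add -et.
The other pattern: stems ending in -b or -r repeat the first consonant+vowel as a prefix.
So kabupa → kabupet.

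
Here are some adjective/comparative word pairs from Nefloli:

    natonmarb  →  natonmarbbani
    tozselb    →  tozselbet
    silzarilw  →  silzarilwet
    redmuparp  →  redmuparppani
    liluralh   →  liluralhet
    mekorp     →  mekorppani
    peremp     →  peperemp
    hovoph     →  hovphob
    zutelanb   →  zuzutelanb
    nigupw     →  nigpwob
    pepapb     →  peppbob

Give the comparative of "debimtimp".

"debimtimp" has second-to-last letter 'm'. The one such stem in the data (peremp → peperemp) repeats the first consonant+vowel as a prefix (as does zutelanb), so the same rule applies.
So debimtimp → dedebimtimp.

dedebimtimp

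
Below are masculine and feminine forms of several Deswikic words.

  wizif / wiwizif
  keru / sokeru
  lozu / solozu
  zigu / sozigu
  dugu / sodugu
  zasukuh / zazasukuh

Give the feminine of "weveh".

weweveh

"weveh" ends in -h. The one such stem in the data (zasukuh → zazasukuh) repeats the first consonant+vowel as a prefix (as does wizif), so the same rule applies.
So weveh → weweveh.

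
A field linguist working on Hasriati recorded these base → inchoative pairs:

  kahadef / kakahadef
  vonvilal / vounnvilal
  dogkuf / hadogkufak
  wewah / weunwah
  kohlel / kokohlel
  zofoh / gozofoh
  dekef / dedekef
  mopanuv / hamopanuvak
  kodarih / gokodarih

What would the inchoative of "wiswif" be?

"wiswif" has last vowel 'i'. The one such stem in the data (kodarih → gokodarih) adds the prefix go-, so the same rule applies.
The other patterns: stems whose last vowel is 'e' repeat the first consonant+vowel as a prefix; stems whose last vowel is 'a' insert -un- after the first vowel; stems whose last vowel is 'u' add ha- … -ak around the stem.
So wiswif → gowiswif.

gowiswif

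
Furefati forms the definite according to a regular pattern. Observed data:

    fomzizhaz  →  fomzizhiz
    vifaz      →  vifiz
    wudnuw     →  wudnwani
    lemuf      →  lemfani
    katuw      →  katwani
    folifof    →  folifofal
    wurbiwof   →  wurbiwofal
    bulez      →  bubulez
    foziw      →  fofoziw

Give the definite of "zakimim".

zazakimim

lemuf and folifof both end in -f yet inflect differently (lemfani, folifofal), so the final letter is not what conditions the rule; the last vowel is.
"zakimim" has last vowel 'i'. The one such stem in the data (foziw → fofoziw) repeats the first consonant+vowel as a prefix (as does bulez), so the same rule applies.
So zakimim → zazakimim.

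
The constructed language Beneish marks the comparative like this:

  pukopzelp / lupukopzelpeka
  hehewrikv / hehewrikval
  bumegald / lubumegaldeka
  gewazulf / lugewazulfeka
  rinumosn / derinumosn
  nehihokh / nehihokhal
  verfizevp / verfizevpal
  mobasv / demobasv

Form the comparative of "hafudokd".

hafudokdal

pukopzelp and verfizevp both end in -p yet inflect differently (lupukopzelpeka, verfizevpal), so the final letter is not what conditions the rule; the second-to-last letter is.
"hafudokd" has second-to-last letter 'k'. The stems whose second-to-last letter is 'k' (nehihokh → nehihokhal, hehewrikv → hehewrikval) add -al.
The other patterns: stems whose second-to-last letter is 's' add the prefix de-; stems whose second-to-last letter is 'l' add lu- … -eka around the stem.
So hafudokd → hafudokdal.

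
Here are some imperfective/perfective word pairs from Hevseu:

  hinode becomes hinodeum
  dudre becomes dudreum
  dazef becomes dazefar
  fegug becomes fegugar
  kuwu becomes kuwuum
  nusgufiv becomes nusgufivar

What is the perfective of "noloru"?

noloruum

"noloru" ends in a vowel. The stems ending in a vowel (dudre → dudreum, hinode → hinodeum, kuwu → kuwuum) add -um.
The other pattern: stems ending in a consonant add -ar.
So noloru → noloruum.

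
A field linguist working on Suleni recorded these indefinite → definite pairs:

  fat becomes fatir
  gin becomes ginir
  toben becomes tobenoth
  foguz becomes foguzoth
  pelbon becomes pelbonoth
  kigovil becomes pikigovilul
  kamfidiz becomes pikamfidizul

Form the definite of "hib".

gin and toben both end in -n yet inflect differently (ginir, tobenoth), so the final letter is not what conditions the rule; the number of vowels is.
"hib" has 1 vowel. The stems with 1 vowel (fat → fatir, gin → ginir) add -ir.
So hib → hibir.

hibir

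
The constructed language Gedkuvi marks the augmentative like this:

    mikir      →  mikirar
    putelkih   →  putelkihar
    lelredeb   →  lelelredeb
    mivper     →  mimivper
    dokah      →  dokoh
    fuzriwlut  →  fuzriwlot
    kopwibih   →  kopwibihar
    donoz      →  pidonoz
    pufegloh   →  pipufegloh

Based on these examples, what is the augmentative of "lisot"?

pilisot

pufegloh and kopwibih both end in -h yet inflect differently (pipufegloh, kopwibihar), so the final letter is not what conditions the rule; the last vowel is.
"lisot" has last vowel 'o'. The stems whose last vowel is 'o' (pufegloh → pipufegloh, donoz → pidonoz) add the prefix pi-.
The other patterns: stems whose last vowel is 'i' add -ar; stems whose last vowel is 'e' repeat the first consonant+vowel as a prefix; stems whose last vowel is 'a' or 'u' change the last vowel to 'o'.
So lisot → pilisot.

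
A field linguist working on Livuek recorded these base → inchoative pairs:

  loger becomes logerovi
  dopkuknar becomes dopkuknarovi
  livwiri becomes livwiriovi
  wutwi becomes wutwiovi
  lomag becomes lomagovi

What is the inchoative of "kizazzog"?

Every pair shown (loger → logerovi, dopkuknar → dopkuknarovi, livwiri → livwiriovi, …) follows the same rule: add -ovi.
So kizazzog → kizazzogovi.

kizazzogovi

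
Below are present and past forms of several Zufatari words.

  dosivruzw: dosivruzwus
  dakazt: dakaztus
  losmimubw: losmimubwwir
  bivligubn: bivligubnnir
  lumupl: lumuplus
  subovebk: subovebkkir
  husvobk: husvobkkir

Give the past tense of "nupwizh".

nupwizhus

losmimubw and dosivruzw both end in -w yet inflect differently (losmimubwwir, dosivruzwus), so the final letter is not what conditions the rule; the second-to-last letter is.
"nupwizh" has second-to-last letter 'z'. The stems whose second-to-last letter is 'z' (dakazt → dakaztus, dosivruzw → dosivruzwus) add -us.
The other pattern: stems whose second-to-last letter is 'b' double the final consonant and add -ir.
So nupwizh → nupwizhus.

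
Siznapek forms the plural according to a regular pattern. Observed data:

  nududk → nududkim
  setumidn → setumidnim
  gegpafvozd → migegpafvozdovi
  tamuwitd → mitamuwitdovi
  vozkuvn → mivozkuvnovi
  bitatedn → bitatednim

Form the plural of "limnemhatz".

"limnemhatz" has second-to-last letter 't'. The one such stem in the data (tamuwitd → mitamuwitdovi) adds mi- … -ovi around the stem, so the same rule applies.
The other pattern: stems whose second-to-last letter is 'd' add -im.
So limnemhatz → milimnemhatzovi.

milimnemhatzovi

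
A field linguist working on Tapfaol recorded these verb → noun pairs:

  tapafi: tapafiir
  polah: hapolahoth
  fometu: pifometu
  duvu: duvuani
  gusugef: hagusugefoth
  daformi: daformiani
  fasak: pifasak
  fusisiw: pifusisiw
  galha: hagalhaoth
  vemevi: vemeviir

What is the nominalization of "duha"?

duhaani

daformi and tapafi both end in -i yet inflect differently (daformiani, tapafiir), so the final letter is not what conditions the rule; the first letter is.
"duha" begins with d-. The stems beginning with d- (duvu → duvuani, daformi → daformiani) add -ani.
So duha → duhaani.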